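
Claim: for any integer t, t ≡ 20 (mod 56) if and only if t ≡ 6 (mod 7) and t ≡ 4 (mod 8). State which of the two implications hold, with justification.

(⟹) Suppose t ≡ 20 (mod 56); write t = 56j + 20. Since 7 ∣ 56, reducing mod 7 gives t ≡ 20 ≡ 6 (mod 7); since 8 ∣ 56, reducing mod 8 gives t ≡ 20 ≡ 4 (mod 8).

(⟸) Conversely, if t ≡ 6 (mod 7) and t ≡ 4 (mod 8), then by the Chinese remainder theorem t ≡ 20 (mod 56). This is exactly t ≡ 20 (mod 56).

Both directions hold; the statement is true.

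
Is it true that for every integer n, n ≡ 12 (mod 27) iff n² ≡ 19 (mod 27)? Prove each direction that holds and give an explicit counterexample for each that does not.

(⇒) fails and (⇐) fails.

(→) This fails: take n = 12. Then 12 ≡ 12 (mod 27), but 12² = 144 ≡ 9 (mod 27), not 19.

(←) This fails: take n = 10. Then 10² = 100 ≡ 19 (mod 27), yet 10 ≡ 10 (mod 27), not 12.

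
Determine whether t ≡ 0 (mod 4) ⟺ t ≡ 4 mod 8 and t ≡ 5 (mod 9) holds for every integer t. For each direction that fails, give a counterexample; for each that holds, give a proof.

[⇐] If t ≡ 4 (mod 8) and t ≡ 5 (mod 9), then by the Chinese remainder theorem t ≡ 68 (mod 72). Since 68 ≡ 0 (mod 4) and 4 ∣ 72, we get t ≡ 0 (mod 4).

[⇒] This fails: t = 0 gives 0 ≡ 0 (mod 4) but 0 ≡ 0 (mod 8), so the conjunction on the right does not hold.

Only the converse holds.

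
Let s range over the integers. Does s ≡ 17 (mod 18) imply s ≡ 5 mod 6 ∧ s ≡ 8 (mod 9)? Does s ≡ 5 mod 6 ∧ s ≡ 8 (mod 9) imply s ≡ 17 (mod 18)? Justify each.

(⇒) Suppose s ≡ 17 (mod 18); write s = 18j + 17. Since 6 ∣ 18, reducing mod 6 gives s ≡ 17 ≡ 5 (mod 6); since 9 ∣ 18, reducing mod 9 gives s ≡ 17 ≡ 8 (mod 9).

(⇐) Conversely, if s ≡ 5 (mod 6) and s ≡ 8 (mod 9), then by the Chinese remainder theorem s ≡ 17 (mod 18). This is exactly s ≡ 17 (mod 18).

Both implications hold.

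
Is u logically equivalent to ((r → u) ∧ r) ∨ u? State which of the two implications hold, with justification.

Equivalent; both directions hold.

(→) Assume the antecedent. If r is true, the antecedent forces (r = T, u = T), and ((r → u) ∧ r) ∨ u holds there. If r is false, the antecedent forces (r = F, u = T), and ((r → u) ∧ r) ∨ u holds there. Either way ((r → u) ∧ r) ∨ u holds.

(←) Assume the antecedent. If r is true, the antecedent forces (r = T, u = T), and u holds there. If r is false, the antecedent forces (r = F, u = T), and u holds there. Either way u holds.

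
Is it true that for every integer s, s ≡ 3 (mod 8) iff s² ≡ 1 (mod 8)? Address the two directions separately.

(⇒) Suppose s ≡ 3 (mod 8). Write s = 8j + 3. Then (8j + 3)² = 64j² + 48j + 9 = 8(8j² + 6j + 1) + 1, so s² ≡ 1 (mod 8).

(⇐) This fails: take s = 1. Then 1² = 1 ≡ 1 (mod 8), yet 1 ≡ 1 (mod 8), not 3.

(⇒) holds; (⇐) fails.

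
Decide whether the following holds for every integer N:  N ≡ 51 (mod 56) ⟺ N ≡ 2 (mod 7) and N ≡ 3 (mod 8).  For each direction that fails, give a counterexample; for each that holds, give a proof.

(⟹) Suppose N ≡ 51 (mod 56); write N = 56j + 51. Since 7 ∣ 56, reducing mod 7 gives N ≡ 51 ≡ 2 (mod 7); since 8 ∣ 56, reducing mod 8 gives N ≡ 51 ≡ 3 (mod 8).

(⟸) Conversely, if N ≡ 2 (mod 7) and N ≡ 3 (mod 8), then by the Chinese remainder theorem N ≡ 51 (mod 56). This is exactly N ≡ 51 (mod 56).

Both directions hold.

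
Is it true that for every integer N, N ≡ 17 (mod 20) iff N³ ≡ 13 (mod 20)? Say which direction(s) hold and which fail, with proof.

Both directions hold.

Converse. Suppose N³ ≡ 13 (mod 20). The only residue r in {0, …, 19} with r³ ≡ 13 (mod 20) is r = 17, so N ≡ 17 (mod 20).

Forward direction. Suppose N ≡ 17 (mod 20). Write N = 20j + 17. Then (20j + 17)³ = 8000j³ + 20400j² + 17340j + 4913 = 20(400j³ + 1020j² + 867j + 245) + 13, so N³ ≡ 13 (mod 20).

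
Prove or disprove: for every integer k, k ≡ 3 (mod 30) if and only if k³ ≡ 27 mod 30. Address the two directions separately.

(→) Suppose k ≡ 3 (mod 30). Write k = 30j + 3. Then (30j + 3)³ = 27000j³ + 8100j² + 810j + 27 = 30(900j³ + 270j² + 27j) + 27, so k³ ≡ 27 (mod 30).

(←) Conversely, suppose k³ ≡ 27 (mod 30). The only residue r in {0, …, 29} with r³ ≡ 27 (mod 30) is r = 3, so k ≡ 3 (mod 30).

Both directions hold; the statement is true.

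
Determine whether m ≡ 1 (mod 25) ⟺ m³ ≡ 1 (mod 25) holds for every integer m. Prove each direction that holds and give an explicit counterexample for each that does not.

The biconditional holds.

(⟹) Suppose m ≡ 1 (mod 25). Write m = 25j + 1. Then (25j + 1)³ = 15625j³ + 1875j² + 75j + 1 = 25(625j³ + 75j² + 3j) + 1, so m³ ≡ 1 (mod 25).

(⟸) Conversely, suppose m³ ≡ 1 (mod 25). The only residue r in {0, …, 24} with r³ ≡ 1 (mod 25) is r = 1, so m ≡ 1 (mod 25).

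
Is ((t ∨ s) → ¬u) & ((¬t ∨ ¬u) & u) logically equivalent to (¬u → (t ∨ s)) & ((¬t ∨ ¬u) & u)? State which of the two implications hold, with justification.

Only the forward direction holds.

[⇒] Assume the antecedent. If t is true, the antecedent cannot hold. If t is false, the antecedent forces (t = F, u = T, s = F), and the consequent holds there. Either way the consequent holds.

[⇐] This fails. Under t = F, u = T, s = T, the left side is false but the right side is true.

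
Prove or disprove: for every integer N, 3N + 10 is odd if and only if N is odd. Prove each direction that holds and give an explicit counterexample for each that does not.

Forward direction. Suppose 3N + 10 is odd. Since 3 is odd, 3N and N have the same parity, so 3N + 10 ≡ N + 10 (mod 2). As 10 is even, 3N + 10 is odd exactly when N is odd. Thus N is odd.

Converse. Suppose N is odd; write N = 2j + 1. Then 3N + 10 = 3·(2j + 1) + 10 = 2·3j + 13, which is odd.

Both directions hold; the statement is true.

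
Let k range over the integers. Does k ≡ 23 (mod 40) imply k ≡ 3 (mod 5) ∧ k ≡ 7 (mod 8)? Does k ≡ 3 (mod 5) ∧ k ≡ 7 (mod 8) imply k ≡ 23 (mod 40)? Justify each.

The biconditional holds.

(⇒) Suppose k ≡ 23 (mod 40); write k = 40j + 23. Since 5 ∣ 40, reducing mod 5 gives k ≡ 23 ≡ 3 (mod 5); since 8 ∣ 40, reducing mod 8 gives k ≡ 23 ≡ 7 (mod 8).

(⇐) Conversely, if k ≡ 3 (mod 5) and k ≡ 7 (mod 8), then by the Chinese remainder theorem k ≡ 23 (mod 40). This is exactly k ≡ 23 (mod 40).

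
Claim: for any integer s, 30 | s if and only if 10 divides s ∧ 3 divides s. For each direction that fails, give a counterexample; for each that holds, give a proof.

Both directions hold; the statement is true.

[⇐] Suppose 10 ∣ s and 3 ∣ s. Any common multiple of 10 and 3 is a multiple of their lcm; here gcd(10, 3) = 1, so lcm(10, 3) = 10·3 = 30, so 30 ∣ s.

[⇒] If 30 ∣ s, write s = 30q. Since 30 = 3·10, s = 10·(3q), so 10 ∣ s; and since 30 = 10·3, s = 3·(10q), so 3 ∣ s.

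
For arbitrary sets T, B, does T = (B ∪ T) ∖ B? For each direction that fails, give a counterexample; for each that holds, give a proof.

(⊆) fails; (⊇) holds.

(⟹) This inclusion fails. Take T = {1}, B = {1}; then 1 ∈ T but 1 ∉ (B ∪ T) ∖ B.

(⟸) Let x ∈ (B ∪ T) ∖ B. Then x ∈ T and x ∉ B, from which x ∈ T.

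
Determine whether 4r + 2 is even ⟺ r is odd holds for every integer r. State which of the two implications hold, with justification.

Not equivalent: only (⇐) holds.

(→) This fails: take r = 4. Then 4r + 2 = 18, which is even, yet r = 4 is even, not odd.

(←) Suppose r is odd. Since 4 is even, 4r is even for every r, so 4r + 2 has the same parity as 2, which is even. Hence 4r + 2 is even.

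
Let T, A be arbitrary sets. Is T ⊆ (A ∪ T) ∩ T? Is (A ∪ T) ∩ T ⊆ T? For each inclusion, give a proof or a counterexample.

Forward inclusion. Let x ∈ T. Then either x ∈ T and x ∉ A; or x ∈ T ∩ A. In each case x ∈ (A ∪ T) ∩ T, so T ⊆ (A ∪ T) ∩ T.

Reverse inclusion. Let x ∈ (A ∪ T) ∩ T. Then either x ∈ T and x ∉ A; or x ∈ T ∩ A. In each case x ∈ T, so (A ∪ T) ∩ T ⊆ T.

Both inclusions hold; the sets are equal.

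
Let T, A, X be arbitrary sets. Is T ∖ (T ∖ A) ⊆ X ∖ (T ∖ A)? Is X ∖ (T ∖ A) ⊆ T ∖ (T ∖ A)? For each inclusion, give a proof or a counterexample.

Forward inclusion. This inclusion fails. Take T = {1}, A = {1}, X = ∅; then 1 ∈ T ∖ (T ∖ A) but 1 ∉ X ∖ (T ∖ A).

Reverse inclusion. This inclusion fails. Take T = ∅, A = ∅, X = {1}; then 1 ∈ X ∖ (T ∖ A) but 1 ∉ T ∖ (T ∖ A).

Both inclusions fail.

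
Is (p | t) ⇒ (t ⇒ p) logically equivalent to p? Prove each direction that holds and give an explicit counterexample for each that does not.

[⇒] This fails. Under t = F, p = F, the left side is true but the right side is false.

[⇐] Assume the antecedent. If t is true, the antecedent forces (t = T, p = T), and (p | t) ⇒ (t ⇒ p) holds there. If t is false, (p | t) ⇒ (t ⇒ p) reduces to true regardless of the other variables. Either way (p | t) ⇒ (t ⇒ p) holds.

Only the converse holds.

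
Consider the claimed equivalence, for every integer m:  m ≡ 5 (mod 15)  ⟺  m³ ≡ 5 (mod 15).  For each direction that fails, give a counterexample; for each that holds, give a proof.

Equivalent; both directions hold.

[⇒] Suppose m ≡ 5 (mod 15). Write m = 15j + 5. Then (15j + 5)³ = 3375j³ + 3375j² + 1125j + 125 = 15(225j³ + 225j² + 75j + 8) + 5, so m³ ≡ 5 (mod 15).

[⇐] Conversely, suppose m³ ≡ 5 (mod 15). The only residue r in {0, …, 14} with r³ ≡ 5 (mod 15) is r = 5, so m ≡ 5 (mod 15).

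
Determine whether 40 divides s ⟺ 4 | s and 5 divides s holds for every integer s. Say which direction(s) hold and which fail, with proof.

(⇒) holds; (⇐) fails.

(⟹) If 40 ∣ s, write s = 40q. Since 40 = 10·4, s = 4·(10q), so 4 ∣ s; and since 40 = 8·5, s = 5·(8q), so 5 ∣ s.

(⟸) This fails: take s = 20. Both 4 ∣ 20 and 5 ∣ 20, yet 20 is not a multiple of 40 (since 20 = 0·40 + 20), so 40 ∤ 20.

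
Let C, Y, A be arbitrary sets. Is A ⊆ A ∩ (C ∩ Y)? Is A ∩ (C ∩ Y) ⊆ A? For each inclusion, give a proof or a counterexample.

The sets are not equal: only the reverse inclusion holds.

Forward inclusion. This inclusion fails. Take C = ∅, Y = ∅, A = {1}; then 1 ∈ A but 1 ∉ A ∩ (C ∩ Y).

Reverse inclusion. Let x ∈ A ∩ (C ∩ Y). Then x ∈ C ∩ Y ∩ A, from which x ∈ A.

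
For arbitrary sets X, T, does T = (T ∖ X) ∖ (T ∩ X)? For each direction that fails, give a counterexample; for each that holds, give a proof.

Only the reverse inclusion holds.

Forward inclusion. This inclusion fails. Take X = {1}, T = {1}; then 1 ∈ T but 1 ∉ (T ∖ X) ∖ (T ∩ X).

Reverse inclusion. Let x ∈ (T ∖ X) ∖ (T ∩ X). Then x ∈ T and x ∉ X, from which x ∈ T.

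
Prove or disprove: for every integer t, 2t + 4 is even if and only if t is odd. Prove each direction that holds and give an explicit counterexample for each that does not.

(→) This fails: take t = 6. Then 2t + 4 = 16, which is even, yet t = 6 is even, not odd.

(←) Suppose t is odd. Since 2 is even, 2t is even for every t, so 2t + 4 has the same parity as 4, which is even. Hence 2t + 4 is even.

Not equivalent: only (⇐) holds.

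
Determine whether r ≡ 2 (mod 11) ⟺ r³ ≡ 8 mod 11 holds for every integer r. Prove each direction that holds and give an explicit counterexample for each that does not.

Forward direction. Suppose r ≡ 2 (mod 11). Write r = 11j + 2. Then (11j + 2)³ = 1331j³ + 726j² + 132j + 8 = 11(121j³ + 66j² + 12j) + 8, so r³ ≡ 8 (mod 11).

Converse. Suppose r³ ≡ 8 (mod 11). The only residue r in {0, …, 10} with r³ ≡ 8 (mod 11) is r = 2, so r ≡ 2 (mod 11).

Equivalent; both directions hold.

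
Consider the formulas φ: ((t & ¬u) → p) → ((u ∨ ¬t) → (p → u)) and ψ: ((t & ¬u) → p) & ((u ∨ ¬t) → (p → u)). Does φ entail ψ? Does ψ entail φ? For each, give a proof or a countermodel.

(⇒) fails; (⇐) holds.

[⇒] This fails. Under u = F, t = T, p = F, the left side is true but the right side is false.

[⇐] Assume the antecedent. If u is true, the consequent reduces to true regardless of the other variables. If u is false, the antecedent forces (u = F, t = F, p = F) or (u = F, t = T, p = T), and the consequent holds there. Either way the consequent holds.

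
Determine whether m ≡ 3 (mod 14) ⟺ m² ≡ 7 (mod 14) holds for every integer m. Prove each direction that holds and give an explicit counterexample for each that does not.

Both directions fail.

(⟹) This fails: take m = 3. Then 3 ≡ 3 (mod 14), but 3² = 9 ≡ 9 (mod 14), not 7.

(⟸) This fails: take m = 7. Then 7² = 49 ≡ 7 (mod 14), yet 7 ≡ 7 (mod 14), not 3.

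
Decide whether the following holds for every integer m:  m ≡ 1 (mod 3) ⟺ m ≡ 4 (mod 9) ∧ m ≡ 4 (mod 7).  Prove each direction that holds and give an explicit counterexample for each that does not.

The forward direction fails; the converse holds.

[⇒] This fails: m = 1 gives 1 ≡ 1 (mod 3) but 1 ≡ 1 (mod 9), so the conjunction on the right does not hold.

[⇐] Conversely, if m ≡ 4 (mod 9) and m ≡ 4 (mod 7), then by the Chinese remainder theorem m ≡ 4 (mod 63). Since 4 ≡ 1 (mod 3) and 3 ∣ 63, we get m ≡ 1 (mod 3).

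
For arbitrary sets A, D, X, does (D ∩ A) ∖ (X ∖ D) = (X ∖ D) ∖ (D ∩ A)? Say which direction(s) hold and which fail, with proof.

(⊆) This inclusion fails. Take A = {1}, D = {1}, X = ∅; then 1 ∈ (D ∩ A) ∖ (X ∖ D) but 1 ∉ (X ∖ D) ∖ (D ∩ A).

(⊇) This inclusion fails. Take A = ∅, D = ∅, X = {1}; then 1 ∈ (X ∖ D) ∖ (D ∩ A) but 1 ∉ (D ∩ A) ∖ (X ∖ D).

Both inclusions fail.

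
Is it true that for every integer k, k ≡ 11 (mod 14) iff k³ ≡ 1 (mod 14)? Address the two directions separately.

Only the forward implication holds.

Forward direction. Suppose k ≡ 11 (mod 14). Write k = 14j + 11. Then (14j + 11)³ = 2744j³ + 6468j² + 5082j + 1331 = 14(196j³ + 462j² + 363j + 95) + 1, so k³ ≡ 1 (mod 14).

Converse. This fails: take k = 1. Then 1³ = 1 ≡ 1 (mod 14), yet 1 ≡ 1 (mod 14), not 11.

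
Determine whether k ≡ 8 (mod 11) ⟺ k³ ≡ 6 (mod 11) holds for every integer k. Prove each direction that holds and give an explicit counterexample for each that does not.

[⇒] Suppose k ≡ 8 (mod 11). Write k = 11j + 8. Then (11j + 8)³ = 1331j³ + 2904j² + 2112j + 512 = 11(121j³ + 264j² + 192j + 46) + 6, so k³ ≡ 6 (mod 11).

[⇐] Conversely, suppose k³ ≡ 6 (mod 11). The only residue r in {0, …, 10} with r³ ≡ 6 (mod 11) is r = 8, so k ≡ 8 (mod 11).

Both implications hold.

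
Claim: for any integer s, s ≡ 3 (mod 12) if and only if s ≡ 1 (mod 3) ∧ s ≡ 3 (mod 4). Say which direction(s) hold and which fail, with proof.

Forward direction. This fails: s = 3 gives 3 ≡ 3 (mod 12) but 3 ≡ 0 (mod 3), so the conjunction on the right does not hold.

Converse. This fails: s = 7 satisfies both congruences on the right (7 ≡ 1 mod 3 and 7 ≡ 3 mod 4) yet 7 ≡ 7 (mod 12), not 3.

Neither direction holds.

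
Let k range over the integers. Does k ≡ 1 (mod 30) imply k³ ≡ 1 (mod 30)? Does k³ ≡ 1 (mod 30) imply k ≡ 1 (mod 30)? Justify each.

(⟹) Suppose k ≡ 1 (mod 30). Write k = 30j + 1. Then (30j + 1)³ = 27000j³ + 2700j² + 90j + 1 = 30(900j³ + 90j² + 3j) + 1, so k³ ≡ 1 (mod 30).

(⟸) Conversely, suppose k³ ≡ 1 (mod 30). The only residue r in {0, …, 29} with r³ ≡ 1 (mod 30) is r = 1, so k ≡ 1 (mod 30).

The biconditional holds.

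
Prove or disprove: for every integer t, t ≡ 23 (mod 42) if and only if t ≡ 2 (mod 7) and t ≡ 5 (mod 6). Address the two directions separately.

[⇒] Suppose t ≡ 23 (mod 42); write t = 42j + 23. Since 7 ∣ 42, reducing mod 7 gives t ≡ 23 ≡ 2 (mod 7); since 6 ∣ 42, reducing mod 6 gives t ≡ 23 ≡ 5 (mod 6).

[⇐] Conversely, if t ≡ 2 (mod 7) and t ≡ 5 (mod 6), then by the Chinese remainder theorem t ≡ 23 (mod 42). This is exactly t ≡ 23 (mod 42).

Both directions hold.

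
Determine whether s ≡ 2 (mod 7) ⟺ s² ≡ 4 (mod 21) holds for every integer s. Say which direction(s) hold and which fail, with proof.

Neither direction holds.

(⇒) This fails: take s = 9. Then 9 ≡ 2 (mod 7), but 9² = 81 ≡ 18 (mod 21), not 4.

(⇐) This fails: take s = 5. Then 5² = 25 ≡ 4 (mod 21), yet 5 ≡ 5 (mod 7), not 2.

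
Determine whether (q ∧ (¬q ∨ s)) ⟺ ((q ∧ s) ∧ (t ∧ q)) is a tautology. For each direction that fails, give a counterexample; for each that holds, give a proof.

(⟸) Assume the antecedent. If q is true, the antecedent forces (q = T, t = T, s = T), and q ∧ (¬q ∨ s) holds there. If q is false, the antecedent cannot hold. Either way q ∧ (¬q ∨ s) holds.

(⟹) This fails. Under q = T, t = F, s = T, the left side is true but the right side is false.

Not equivalent: only (⇐) holds.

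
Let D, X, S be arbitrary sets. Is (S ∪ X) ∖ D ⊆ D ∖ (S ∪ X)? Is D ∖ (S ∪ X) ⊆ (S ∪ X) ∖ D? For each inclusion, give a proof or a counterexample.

(⊆) This inclusion fails. Take D = ∅, X = {1}, S = ∅; then 1 ∈ (S ∪ X) ∖ D but 1 ∉ D ∖ (S ∪ X).

(⊇) This inclusion fails. Take D = {1}, X = ∅, S = ∅; then 1 ∈ D ∖ (S ∪ X) but 1 ∉ (S ∪ X) ∖ D.

Neither inclusion holds.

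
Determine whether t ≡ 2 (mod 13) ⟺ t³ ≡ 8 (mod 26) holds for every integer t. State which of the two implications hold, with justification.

[⇒] This fails: take t = 15. Then 15 ≡ 2 (mod 13), but 15³ = 3375 ≡ 21 (mod 26), not 8.

[⇐] This fails: take t = 6. Then 6³ = 216 ≡ 8 (mod 26), yet 6 ≡ 6 (mod 13), not 2.

Neither implication holds.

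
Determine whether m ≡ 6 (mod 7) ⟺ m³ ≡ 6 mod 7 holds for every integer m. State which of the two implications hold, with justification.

Forward direction. Suppose m ≡ 6 (mod 7). Write m = 7j + 6. Then (7j + 6)³ = 343j³ + 882j² + 756j + 216 = 7(49j³ + 126j² + 108j + 30) + 6, so m³ ≡ 6 (mod 7).

Converse. This fails: take m = 3. Then 3³ = 27 ≡ 6 (mod 7), yet 3 ≡ 3 (mod 7), not 6.

Not equivalent: only (⇒) holds.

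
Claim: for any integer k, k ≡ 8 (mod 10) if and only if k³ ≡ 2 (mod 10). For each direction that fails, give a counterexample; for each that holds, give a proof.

(⟹) Suppose k ≡ 8 (mod 10). Write k = 10j + 8. Then (10j + 8)³ = 1000j³ + 2400j² + 1920j + 512 = 10(100j³ + 240j² + 192j + 51) + 2, so k³ ≡ 2 (mod 10).

(⟸) Conversely, suppose k³ ≡ 2 (mod 10). The only residue r in {0, …, 9} with r³ ≡ 2 (mod 10) is r = 8, so k ≡ 8 (mod 10).

Equivalent; both directions hold.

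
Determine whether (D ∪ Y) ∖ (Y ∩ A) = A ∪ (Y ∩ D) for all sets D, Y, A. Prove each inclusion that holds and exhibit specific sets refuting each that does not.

Neither inclusion holds.

(⊆) This inclusion fails. Take D = {1}, Y = ∅, A = ∅; then 1 ∈ (D ∪ Y) ∖ (Y ∩ A) but 1 ∉ A ∪ (Y ∩ D).

(⊇) This inclusion fails. Take D = ∅, Y = ∅, A = {1}; then 1 ∈ A ∪ (Y ∩ D) but 1 ∉ (D ∪ Y) ∖ (Y ∩ A).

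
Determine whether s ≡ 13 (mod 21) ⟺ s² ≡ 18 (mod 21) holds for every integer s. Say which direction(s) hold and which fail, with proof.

(⇒) fails and (⇐) fails.

Forward direction. This fails: take s = 13. Then 13 ≡ 13 (mod 21), but 13² = 169 ≡ 1 (mod 21), not 18.

Converse. This fails: take s = 9. Then 9² = 81 ≡ 18 (mod 21), yet 9 ≡ 9 (mod 21), not 13.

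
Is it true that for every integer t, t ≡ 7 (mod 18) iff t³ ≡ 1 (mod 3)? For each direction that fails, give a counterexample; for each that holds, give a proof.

The forward direction holds; the converse fails.

Forward direction. Suppose t ≡ 7 (mod 18). Then t³ ≡ 7³ = 343 (mod 18), and since 3 ∣ 18, also t³ ≡ 1 (mod 3).

Converse. This fails: take t = 1. Then 1³ = 1 ≡ 1 (mod 3), yet 1 ≡ 1 (mod 18), not 7.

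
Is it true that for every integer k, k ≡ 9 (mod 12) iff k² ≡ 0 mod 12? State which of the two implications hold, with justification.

Both directions fail.

(⟹) This fails: take k = 9. Then 9 ≡ 9 (mod 12), but 9² = 81 ≡ 9 (mod 12), not 0.

(⟸) This fails: take k = 0. Then 0² = 0 ≡ 0 (mod 12), yet 0 ≡ 0 (mod 12), not 9.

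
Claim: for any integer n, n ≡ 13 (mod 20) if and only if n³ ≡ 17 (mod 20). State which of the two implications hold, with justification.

The biconditional holds.

Forward direction. Suppose n ≡ 13 (mod 20). Write n = 20j + 13. Then (20j + 13)³ = 8000j³ + 15600j² + 10140j + 2197 = 20(400j³ + 780j² + 507j + 109) + 17, so n³ ≡ 17 (mod 20).

Converse. Suppose n³ ≡ 17 (mod 20). The only residue r in {0, …, 19} with r³ ≡ 17 (mod 20) is r = 13, so n ≡ 13 (mod 20).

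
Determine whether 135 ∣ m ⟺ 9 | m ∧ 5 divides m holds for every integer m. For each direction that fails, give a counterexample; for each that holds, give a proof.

Not equivalent: only (⇒) holds.

(⟹) If 135 ∣ m, write m = 135q. Since 135 = 15·9, m = 9·(15q), so 9 ∣ m; and since 135 = 27·5, m = 5·(27q), so 5 ∣ m.

(⟸) This fails: take m = 45. Both 9 ∣ 45 and 5 ∣ 45, yet 45 is not a multiple of 135 (since 45 = 0·135 + 45), so 135 ∤ 45.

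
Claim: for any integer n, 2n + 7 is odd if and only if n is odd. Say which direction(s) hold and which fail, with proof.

Forward direction. This fails: take n = 0. Then 2n + 7 = 7, which is odd, yet n = 0 is even, not odd.

Converse. Suppose n is odd. Since 2 is even, 2n is even for every n, so 2n + 7 has the same parity as 7, which is odd. Hence 2n + 7 is odd.

The forward direction fails; the converse holds.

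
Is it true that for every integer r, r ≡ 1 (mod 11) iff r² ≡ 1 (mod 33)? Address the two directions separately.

(⇒) fails and (⇐) fails.

(⇒) This fails: take r = 12. Then 12 ≡ 1 (mod 11), but 12² = 144 ≡ 12 (mod 33), not 1.

(⇐) This fails: take r = 10. Then 10² = 100 ≡ 1 (mod 33), yet 10 ≡ 10 (mod 11), not 1.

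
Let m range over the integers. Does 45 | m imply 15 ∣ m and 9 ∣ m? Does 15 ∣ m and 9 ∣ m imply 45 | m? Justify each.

Both directions hold.

Forward direction. If 45 ∣ m, write m = 45q. Since 45 = 3·15, m = 15·(3q), so 15 ∣ m; and since 45 = 5·9, m = 9·(5q), so 9 ∣ m.

Converse. Suppose 15 ∣ m and 9 ∣ m. Any common multiple of 15 and 9 is a multiple of their lcm; here lcm(15, 9) = 15·9/gcd(15, 9) = 135/3 = 45, so 45 ∣ m.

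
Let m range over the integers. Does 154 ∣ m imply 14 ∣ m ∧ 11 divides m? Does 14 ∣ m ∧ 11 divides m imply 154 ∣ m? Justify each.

(←) Suppose 14 ∣ m and 11 ∣ m. Any common multiple of 14 and 11 is a multiple of their lcm; here gcd(14, 11) = 1, so lcm(14, 11) = 14·11 = 154, so 154 ∣ m.

(→) If 154 ∣ m, write m = 154q. Since 154 = 11·14, m = 14·(11q), so 14 ∣ m; and since 154 = 14·11, m = 11·(14q), so 11 ∣ m.

The biconditional holds.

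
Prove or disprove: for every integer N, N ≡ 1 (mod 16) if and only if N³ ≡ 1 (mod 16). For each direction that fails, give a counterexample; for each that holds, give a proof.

Forward direction. Suppose N ≡ 1 (mod 16). Write N = 16j + 1. Then (16j + 1)³ = 4096j³ + 768j² + 48j + 1 = 16(256j³ + 48j² + 3j) + 1, so N³ ≡ 1 (mod 16).

Converse. Suppose N³ ≡ 1 (mod 16). The only residue r in {0, …, 15} with r³ ≡ 1 (mod 16) is r = 1, so N ≡ 1 (mod 16).

Both directions hold.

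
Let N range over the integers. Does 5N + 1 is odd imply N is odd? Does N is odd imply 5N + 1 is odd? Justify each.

(⇒) fails and (⇐) fails.

(⇒) This fails: N = 4 gives 5N + 1 = 21, which is odd, but 4 is even, not odd.

(⇐) This also fails: N = 3 is odd, but 5N + 1 = 16 is even, not odd.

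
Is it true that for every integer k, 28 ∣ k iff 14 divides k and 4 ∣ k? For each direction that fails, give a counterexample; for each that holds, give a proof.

(⇒) If 28 ∣ k, write k = 28q. Since 28 = 2·14, k = 14·(2q), so 14 ∣ k; and since 28 = 7·4, k = 4·(7q), so 4 ∣ k.

(⇐) Suppose 14 ∣ k and 4 ∣ k. Any common multiple of 14 and 4 is a multiple of their lcm; here lcm(14, 4) = 14·4/gcd(14, 4) = 56/2 = 28, so 28 ∣ k.

Both implications hold.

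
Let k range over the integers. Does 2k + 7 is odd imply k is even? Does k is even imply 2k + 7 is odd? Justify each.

(⟹) This fails: take k = 5. Then 2k + 7 = 17, which is odd, yet k = 5 is odd, not even.

(⟸) Suppose k is even. Since 2 is even, 2k is even for every k, so 2k + 7 has the same parity as 7, which is odd. Hence 2k + 7 is odd.

Not equivalent: only (⇐) holds.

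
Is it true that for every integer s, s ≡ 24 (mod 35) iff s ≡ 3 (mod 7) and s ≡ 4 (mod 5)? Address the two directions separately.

(→) Suppose s ≡ 24 (mod 35); write s = 35j + 24. Since 7 ∣ 35, reducing mod 7 gives s ≡ 24 ≡ 3 (mod 7); since 5 ∣ 35, reducing mod 5 gives s ≡ 24 ≡ 4 (mod 5).

(←) Conversely, if s ≡ 3 (mod 7) and s ≡ 4 (mod 5), then by the Chinese remainder theorem s ≡ 24 (mod 35). This is exactly s ≡ 24 (mod 35).

The biconditional holds.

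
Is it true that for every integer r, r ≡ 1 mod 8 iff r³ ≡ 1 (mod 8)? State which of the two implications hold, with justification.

Both directions hold; the statement is true.

(⇒) Suppose r ≡ 1 mod 8. Write r = 8j + 1. Then (8j + 1)³ = 512j³ + 192j² + 24j + 1 = 8(64j³ + 24j² + 3j) + 1, so r³ ≡ 1 (mod 8).

(⇐) Conversely, suppose r³ ≡ 1 (mod 8). The only residue r in {0, …, 7} with r³ ≡ 1 (mod 8) is r = 1, so r ≡ 1 (mod 8).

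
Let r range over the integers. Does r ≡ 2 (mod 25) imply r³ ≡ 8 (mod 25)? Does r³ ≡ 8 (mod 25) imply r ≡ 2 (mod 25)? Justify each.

The biconditional holds.

[⇒] Suppose r ≡ 2 (mod 25). Write r = 25j + 2. Then (25j + 2)³ = 15625j³ + 3750j² + 300j + 8 = 25(625j³ + 150j² + 12j) + 8, so r³ ≡ 8 (mod 25).

[⇐] Conversely, suppose r³ ≡ 8 (mod 25). The only residue r in {0, …, 24} with r³ ≡ 8 (mod 25) is r = 2, so r ≡ 2 (mod 25).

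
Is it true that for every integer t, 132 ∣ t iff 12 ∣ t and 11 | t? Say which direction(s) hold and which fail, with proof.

Both implications hold.

(→) If 132 ∣ t, write t = 132q. Since 132 = 11·12, t = 12·(11q), so 12 ∣ t; and since 132 = 12·11, t = 11·(12q), so 11 ∣ t.

(←) Suppose 12 ∣ t and 11 ∣ t. Any common multiple of 12 and 11 is a multiple of their lcm; here gcd(12, 11) = 1, so lcm(12, 11) = 12·11 = 132, so 132 ∣ t.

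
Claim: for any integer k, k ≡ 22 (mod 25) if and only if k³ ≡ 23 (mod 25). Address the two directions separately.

Equivalent; both directions hold.

(⟹) Suppose k ≡ 22 (mod 25). Write k = 25j + 22. Then (25j + 22)³ = 15625j³ + 41250j² + 36300j + 10648 = 25(625j³ + 1650j² + 1452j + 425) + 23, so k³ ≡ 23 (mod 25).

(⟸) Conversely, suppose k³ ≡ 23 (mod 25). The only residue r in {0, …, 24} with r³ ≡ 23 (mod 25) is r = 22, so k ≡ 22 (mod 25).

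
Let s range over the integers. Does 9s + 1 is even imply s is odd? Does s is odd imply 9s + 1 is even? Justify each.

Both directions hold.

[⇒] Suppose 9s + 1 is even. Since 9 is odd, 9s and s have the same parity, so 9s + 1 ≡ s + 1 (mod 2). As 1 is odd, 9s + 1 is even exactly when s is odd. Thus s is odd.

[⇐] Conversely, suppose s is odd; write s = 2j + 1. Then 9s + 1 = 9·(2j + 1) + 1 = 2·9j + 10, which is even.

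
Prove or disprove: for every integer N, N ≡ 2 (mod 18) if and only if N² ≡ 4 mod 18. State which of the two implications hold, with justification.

[⇒] Suppose N ≡ 2 (mod 18). Write N = 18j + 2. Then (18j + 2)² = 324j² + 72j + 4 = 18(18j² + 4j) + 4, so N² ≡ 4 (mod 18).

[⇐] This fails: take N = 16. Then 16² = 256 ≡ 4 (mod 18), yet 16 ≡ 16 (mod 18), not 2.

Only the forward implication holds.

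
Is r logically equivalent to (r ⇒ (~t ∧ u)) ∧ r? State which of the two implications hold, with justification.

Not equivalent: only (⇐) holds.

Converse. Assume the antecedent. If r is true, r reduces to true regardless of the other variables. If r is false, the antecedent cannot hold. Either way r holds.

Forward direction. This fails. Under r = T, t = F, u = F, the left side is true but the right side is false.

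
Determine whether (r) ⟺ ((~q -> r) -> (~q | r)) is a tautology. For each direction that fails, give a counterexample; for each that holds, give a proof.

Only the forward implication holds.

(⟹) Assume the antecedent. If q is true, the antecedent forces (q = T, r = T), and (~q -> r) -> (~q | r) holds there. If q is false, (~q -> r) -> (~q | r) reduces to true regardless of the other variables. Either way (~q -> r) -> (~q | r) holds.

(⟸) This fails. Under q = F, r = F, the left side is false but the right side is true.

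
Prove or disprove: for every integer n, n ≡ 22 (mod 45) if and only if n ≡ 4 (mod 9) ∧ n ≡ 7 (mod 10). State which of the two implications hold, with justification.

Only the reverse direction holds.

(⟹) This fails: n = 22 gives 22 ≡ 22 (mod 45) but 22 ≡ 2 (mod 10), so the conjunction on the right does not hold.

(⟸) Conversely, if n ≡ 4 (mod 9) and n ≡ 7 (mod 10), then by the Chinese remainder theorem n ≡ 67 (mod 90). Since 67 ≡ 22 (mod 45) and 45 ∣ 90, we get n ≡ 22 (mod 45).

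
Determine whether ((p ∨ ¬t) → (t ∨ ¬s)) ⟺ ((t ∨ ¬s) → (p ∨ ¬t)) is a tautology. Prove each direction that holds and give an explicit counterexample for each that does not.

Both directions fail.

[⇒] This fails. Under t = T, s = F, p = F, the left side is true but the right side is false.

[⇐] This fails. Under t = F, s = T, p = F, the left side is false but the right side is true.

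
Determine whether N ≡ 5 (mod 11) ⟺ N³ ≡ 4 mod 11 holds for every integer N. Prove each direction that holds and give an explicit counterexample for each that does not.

(⟹) Suppose N ≡ 5 (mod 11). Write N = 11j + 5. Then (11j + 5)³ = 1331j³ + 1815j² + 825j + 125 = 11(121j³ + 165j² + 75j + 11) + 4, so N³ ≡ 4 (mod 11).

(⟸) Conversely, suppose N³ ≡ 4 (mod 11). The only residue r in {0, …, 10} with r³ ≡ 4 (mod 11) is r = 5, so N ≡ 5 (mod 11).

Both directions hold; the statement is true.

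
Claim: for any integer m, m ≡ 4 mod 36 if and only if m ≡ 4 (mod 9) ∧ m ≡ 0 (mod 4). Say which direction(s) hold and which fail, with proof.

Both directions hold.

(⇒) Suppose m ≡ 4 (mod 36); write m = 36j + 4. Since 9 ∣ 36, reducing mod 9 gives m ≡ 4 (mod 9); since 4 ∣ 36, reducing mod 4 gives m ≡ 4 ≡ 0 (mod 4).

(⇐) Conversely, if m ≡ 4 (mod 9) and m ≡ 0 (mod 4), then by the Chinese remainder theorem m ≡ 4 (mod 36). This is exactly m ≡ 4 (mod 36).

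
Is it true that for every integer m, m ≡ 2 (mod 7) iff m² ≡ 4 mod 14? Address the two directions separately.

(⇒) This fails: take m = 9. Then 9 ≡ 2 (mod 7), but 9² = 81 ≡ 11 (mod 14), not 4.

(⇐) This fails: take m = 12. Then 12² = 144 ≡ 4 (mod 14), yet 12 ≡ 5 (mod 7), not 2.

Neither implication holds.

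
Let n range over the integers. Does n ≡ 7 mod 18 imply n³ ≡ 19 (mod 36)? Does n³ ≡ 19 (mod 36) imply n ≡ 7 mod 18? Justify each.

Neither implication holds.

(→) This fails: take n = 25. Then 25 ≡ 7 (mod 18), but 25³ = 15625 ≡ 1 (mod 36), not 19.

(←) This fails: take n = 19. Then 19³ = 6859 ≡ 19 (mod 36), yet 19 ≡ 1 (mod 18), not 7.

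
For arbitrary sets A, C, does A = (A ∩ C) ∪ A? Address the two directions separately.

(⊆) Let x ∈ A. Then either x ∈ A and x ∉ C; or x ∈ A ∩ C. In each case x ∈ (A ∩ C) ∪ A, so A ⊆ (A ∩ C) ∪ A.

(⊇) Let x ∈ (A ∩ C) ∪ A. Then either x ∈ A and x ∉ C; or x ∈ A ∩ C. In each case x ∈ A, so (A ∩ C) ∪ A ⊆ A.

The two sets are equal.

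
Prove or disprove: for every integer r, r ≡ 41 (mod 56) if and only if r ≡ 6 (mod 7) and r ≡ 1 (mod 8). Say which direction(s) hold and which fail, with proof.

Both implications hold.

(⇒) Suppose r ≡ 41 (mod 56); write r = 56j + 41. Since 7 ∣ 56, reducing mod 7 gives r ≡ 41 ≡ 6 (mod 7); since 8 ∣ 56, reducing mod 8 gives r ≡ 41 ≡ 1 (mod 8).

(⇐) Conversely, if r ≡ 6 (mod 7) and r ≡ 1 (mod 8), then by the Chinese remainder theorem r ≡ 41 (mod 56). This is exactly r ≡ 41 (mod 56).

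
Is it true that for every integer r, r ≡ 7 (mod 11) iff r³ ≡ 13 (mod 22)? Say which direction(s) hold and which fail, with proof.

Forward direction. This fails: take r = 18. Then 18 ≡ 7 (mod 11), but 18³ = 5832 ≡ 2 (mod 22), not 13.

Converse. The residues r modulo 22 with r³ ≡ 13 (mod 22) are exactly {7}, and each is ≡ 7 (mod 11).

Not equivalent: only (⇐) holds.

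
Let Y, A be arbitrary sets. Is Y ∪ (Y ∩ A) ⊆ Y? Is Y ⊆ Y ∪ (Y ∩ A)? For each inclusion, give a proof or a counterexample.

(⊇) Let x ∈ Y. Then either x ∈ Y and x ∉ A; or x ∈ Y ∩ A. In each case x ∈ Y ∪ (Y ∩ A), so Y ⊆ Y ∪ (Y ∩ A).

(⊆) Let x ∈ Y ∪ (Y ∩ A). Then either x ∈ Y and x ∉ A; or x ∈ Y ∩ A. In each case x ∈ Y, so Y ∪ (Y ∩ A) ⊆ Y.

Both inclusions hold; the sets are equal.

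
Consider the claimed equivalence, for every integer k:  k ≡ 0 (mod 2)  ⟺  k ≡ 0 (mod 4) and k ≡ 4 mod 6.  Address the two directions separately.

(⇒) fails; (⇐) holds.

(⇒) This fails: k = 0 gives 0 ≡ 0 (mod 2) but 0 ≡ 0 (mod 6), so the conjunction on the right does not hold.

(⇐) Conversely, if k ≡ 0 (mod 4) and k ≡ 4 (mod 6), then by the Chinese remainder theorem k ≡ 4 (mod 12). Since 4 ≡ 0 (mod 2) and 2 ∣ 12, we get k ≡ 0 (mod 2).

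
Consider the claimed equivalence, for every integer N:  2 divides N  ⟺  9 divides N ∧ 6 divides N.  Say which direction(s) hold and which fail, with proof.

The forward direction fails; the converse holds.

[⇒] This fails: take N = 2. Certainly 2 ∣ 2, but 9 ∤ 2.

[⇐] Suppose 9 ∣ N and 6 ∣ N. Any common multiple of 9 and 6 is a multiple of their lcm; here lcm(9, 6) = 9·6/gcd(9, 6) = 54/3 = 18, so 18 ∣ N. Since 2 ∣ 18, it follows that 2 ∣ N.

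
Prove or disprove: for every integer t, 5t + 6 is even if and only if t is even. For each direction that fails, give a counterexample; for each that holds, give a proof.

The biconditional holds.

Forward direction. Suppose 5t + 6 is even. Since 5 is odd, 5t and t have the same parity, so 5t + 6 ≡ t + 6 (mod 2). As 6 is even, 5t + 6 is even exactly when t is even. Thus t is even.

Converse. Suppose t is even; write t = 2j. Then 5t + 6 = 5·(2j) + 6 = 2·5j + 6, which is even.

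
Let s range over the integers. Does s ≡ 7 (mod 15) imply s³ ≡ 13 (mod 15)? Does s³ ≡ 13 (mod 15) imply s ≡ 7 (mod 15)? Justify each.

[⇒] Suppose s ≡ 7 (mod 15). Write s = 15j + 7. Then (15j + 7)³ = 3375j³ + 4725j² + 2205j + 343 = 15(225j³ + 315j² + 147j + 22) + 13, so s³ ≡ 13 (mod 15).

[⇐] Conversely, suppose s³ ≡ 13 (mod 15). The only residue r in {0, …, 14} with r³ ≡ 13 (mod 15) is r = 7, so s ≡ 7 (mod 15).

The biconditional holds.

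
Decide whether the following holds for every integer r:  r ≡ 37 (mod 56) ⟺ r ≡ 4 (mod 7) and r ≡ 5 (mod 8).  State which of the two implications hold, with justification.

Neither direction holds.

Forward direction. This fails: r = 37 gives 37 ≡ 37 (mod 56) but 37 ≡ 2 (mod 7), so the conjunction on the right does not hold.

Converse. This fails: r = 53 satisfies both congruences on the right (53 ≡ 4 mod 7 and 53 ≡ 5 mod 8) yet 53 ≡ 53 (mod 56), not 37.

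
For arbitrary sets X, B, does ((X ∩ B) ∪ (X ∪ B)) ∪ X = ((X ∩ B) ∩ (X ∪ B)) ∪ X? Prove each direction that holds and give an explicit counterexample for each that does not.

(⊆) This inclusion fails. Take X = ∅, B = {1}; then 1 ∈ ((X ∩ B) ∪ (X ∪ B)) ∪ X but 1 ∉ ((X ∩ B) ∩ (X ∪ B)) ∪ X.

(⊇) Let x ∈ ((X ∩ B) ∩ (X ∪ B)) ∪ X. Then either x ∈ X and x ∉ B; or x ∈ X ∩ B. In each case x ∈ ((X ∩ B) ∪ (X ∪ B)) ∪ X, so ((X ∩ B) ∩ (X ∪ B)) ∪ X ⊆ ((X ∩ B) ∪ (X ∪ B)) ∪ X.

Only the reverse inclusion holds.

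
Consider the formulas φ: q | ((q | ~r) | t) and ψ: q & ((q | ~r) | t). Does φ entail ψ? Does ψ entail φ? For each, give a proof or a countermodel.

The forward direction fails; the converse holds.

Forward direction. This fails. Under r = F, q = F, t = F, the left side is true but the right side is false.

Converse. Assume the antecedent. If r is true, the antecedent forces (r = T, q = T, t = F) or (r = T, q = T, t = T), and q | ((q | ~r) | t) holds there. If r is false, q | ((q | ~r) | t) reduces to true regardless of the other variables. Either way q | ((q | ~r) | t) holds.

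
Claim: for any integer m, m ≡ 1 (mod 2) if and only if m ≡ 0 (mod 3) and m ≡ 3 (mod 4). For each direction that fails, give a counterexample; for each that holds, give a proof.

(⇒) This fails: m = 1 gives 1 ≡ 1 (mod 2) but 1 ≡ 1 (mod 3), so the conjunction on the right does not hold.

(⇐) Conversely, if m ≡ 0 (mod 3) and m ≡ 3 (mod 4), then by the Chinese remainder theorem m ≡ 3 (mod 12). Since 3 ≡ 1 (mod 2) and 2 ∣ 12, we get m ≡ 1 (mod 2).

(⇒) fails; (⇐) holds.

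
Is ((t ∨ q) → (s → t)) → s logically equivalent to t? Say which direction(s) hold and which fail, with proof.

Neither implication holds.

(⇒) This fails. Under t = F, s = T, q = F, the left side is true but the right side is false.

(⇐) This fails. Under t = T, s = F, q = F, the left side is false but the right side is true.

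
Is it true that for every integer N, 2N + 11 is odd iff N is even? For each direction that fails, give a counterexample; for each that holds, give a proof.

(⟹) This fails: take N = 3. Then 2N + 11 = 17, which is odd, yet N = 3 is odd, not even.

(⟸) Suppose N is even. Since 2 is even, 2N is even for every N, so 2N + 11 has the same parity as 11, which is odd. Hence 2N + 11 is odd.

(⇒) fails; (⇐) holds.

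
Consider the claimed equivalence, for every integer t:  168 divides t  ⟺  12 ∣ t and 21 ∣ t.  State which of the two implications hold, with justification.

Not equivalent: only (⇒) holds.

(⇒) If 168 ∣ t, write t = 168q. Since 168 = 14·12, t = 12·(14q), so 12 ∣ t; and since 168 = 8·21, t = 21·(8q), so 21 ∣ t.

(⇐) This fails: take t = 84. Both 12 ∣ 84 and 21 ∣ 84, yet 84 is not a multiple of 168 (since 84 = 0·168 + 84), so 168 ∤ 84.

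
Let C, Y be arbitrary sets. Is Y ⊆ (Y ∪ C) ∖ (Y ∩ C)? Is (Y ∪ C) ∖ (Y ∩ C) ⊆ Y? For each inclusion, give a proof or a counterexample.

(⟹) This inclusion fails. Take C = {1}, Y = {1}; then 1 ∈ Y but 1 ∉ (Y ∪ C) ∖ (Y ∩ C).

(⟸) This inclusion fails. Take C = {1}, Y = ∅; then 1 ∈ (Y ∪ C) ∖ (Y ∩ C) but 1 ∉ Y.

(⊆) fails and (⊇) fails.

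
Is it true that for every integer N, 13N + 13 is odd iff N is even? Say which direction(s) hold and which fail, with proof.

The biconditional holds.

(←) Suppose N is even; write N = 2j. Then 13N + 13 = 13·(2j) + 13 = 2·13j + 13, which is odd.

(→) Suppose 13N + 13 is odd. Since 13 is odd, 13N and N have the same parity, so 13N + 13 ≡ N + 13 (mod 2). As 13 is odd, 13N + 13 is odd exactly when N is even. Thus N is even.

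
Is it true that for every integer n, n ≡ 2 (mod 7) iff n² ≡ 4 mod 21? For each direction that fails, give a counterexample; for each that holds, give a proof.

[⇒] This fails: take n = 9. Then 9 ≡ 2 (mod 7), but 9² = 81 ≡ 18 (mod 21), not 4.

[⇐] This fails: take n = 5. Then 5² = 25 ≡ 4 (mod 21), yet 5 ≡ 5 (mod 7), not 2.

Both directions fail.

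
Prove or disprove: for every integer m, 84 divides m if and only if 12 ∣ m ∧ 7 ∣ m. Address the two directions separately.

(⟹) If 84 ∣ m, write m = 84q. Since 84 = 7·12, m = 12·(7q), so 12 ∣ m; and since 84 = 12·7, m = 7·(12q), so 7 ∣ m.

(⟸) Suppose 12 ∣ m and 7 ∣ m. Any common multiple of 12 and 7 is a multiple of their lcm; here gcd(12, 7) = 1, so lcm(12, 7) = 12·7 = 84, so 84 ∣ m.

Both directions hold.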